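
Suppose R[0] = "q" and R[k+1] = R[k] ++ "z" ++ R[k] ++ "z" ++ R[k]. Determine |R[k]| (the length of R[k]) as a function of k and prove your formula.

Claim: |R[k]| = 2·3^k − 1.

Base case: |R[0]| = 1, and 2·3^0 − 1 = 1.
Assume |R[r]| = 2·3^r − 1.
Then |R[r+1]| = 3|R[r]| + 2 = 3(2·3^r − 1) + 2 = 2·3^{r+1} − 3 + 2 = 2·3^{r+1} − 1.
This completes the inductive step, so |R[k]| = 2·3^k − 1 for all k ≥ 0.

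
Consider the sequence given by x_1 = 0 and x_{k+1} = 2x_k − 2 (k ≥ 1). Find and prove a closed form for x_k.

Claim: x_k = -2^k + 2.

Base case: x_1 = 0, and -2^1 + 2 = -2 + 2 = 0.
Assume x_j = -2^j + 2 for some j ≥ 1.
Then x_{j+1} = 2x_j − 2 = 2·(-2^j + 2) − 2 = -2^{j+1} + 4 − 2 = -2^{j+1} + 2.
So the formula holds for j+1, and by induction x_k = -2^k + 2 for all k ≥ 1.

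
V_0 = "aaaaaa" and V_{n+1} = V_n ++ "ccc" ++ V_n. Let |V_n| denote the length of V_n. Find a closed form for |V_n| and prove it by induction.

Claim: |V_n| = 9·2^n − 3.

Base case: |V_0| = 6, and 9·2^0 − 3 = 6.
Assume |V_r| = 9·2^r − 3.
Then |V_{r+1}| = |V_r| + 3 + |V_r| = 2|V_r| + 3 = 2(9·2^r − 3) + 3 = 9·2^{r+1} − 6 + 3 = 9·2^{r+1} − 3.
Hence |V_n| = 9·2^n − 3 for every n ≥ 0, by induction.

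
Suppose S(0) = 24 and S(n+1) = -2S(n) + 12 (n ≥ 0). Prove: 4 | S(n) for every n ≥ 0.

Base case: S(0) = 24 = 4·6, so 4 | S(0).
Assume 4 | S(m), so S(m) = 4t for some integer t.
Then S(m+1) = -2S(m) + 12 = -2·(4t) + 12 = 4(-2t + 3), so 4 | S(m+1).
Hence 4 | S(n) for every n ≥ 0, by induction.

4 | S(n)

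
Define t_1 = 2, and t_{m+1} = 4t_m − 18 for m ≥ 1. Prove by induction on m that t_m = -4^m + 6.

Base case: t_1 = 2, and -4^1 + 6 = -4 + 6 = 2.
Assume t_k = -4^k + 6 for some k ≥ 1.
Then t_{k+1} = 4t_k − 18 = 4·(-4^k + 6) − 18 = -4^{k+1} + 24 − 18 = -4^{k+1} + 6.
By induction, t_m = -4^m + 6 for all m ≥ 1.

t_m = -4^m + 6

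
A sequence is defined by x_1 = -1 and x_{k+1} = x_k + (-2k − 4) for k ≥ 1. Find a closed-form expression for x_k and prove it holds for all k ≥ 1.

Claim: x_k = -k^2 − 3k + 3.

Base case: x_1 = -1, and -1^2 − 3·1 + 3 = -1.
Assume x_j = -j^2 − 3j + 3.
Then x_{j+1} = x_j + (-2j − 4) = (-j^2 − 3j + 3) + (-2j − 4) = -j^2 − 5j − 1,
and -(j+1)^2 − 3·(j+1) + 3 = -j^2 − 5j − 1.
This completes the inductive step, so x_k = -k^2 − 3k + 3 for all k ≥ 1.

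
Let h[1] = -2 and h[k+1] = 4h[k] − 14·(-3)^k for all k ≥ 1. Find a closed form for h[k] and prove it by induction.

Claim: h[k] = 4^k + 2·(-3)^k.

Base case: h[1] = -2, and 4^1 + 2·(-3)^1 = 4 − 6 = -2.
Assume h[r] = 4^r + 2·(-3)^r for some r ≥ 1.
Then h[r+1] = 4h[r] − 14·(-3)^r = 4·(4^r + 2·(-3)^r) − 14·(-3)^r = 4^{r+1} + 8·(-3)^r − 14·(-3)^r = 4^{r+1} − 6·(-3)^r = 4^{r+1} + 2·(-3)^{r+1}.
So the formula holds for r+1, and by induction h[k] = 4^k + 2·(-3)^k for all k ≥ 1.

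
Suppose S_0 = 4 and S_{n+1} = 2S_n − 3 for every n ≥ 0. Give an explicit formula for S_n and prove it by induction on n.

Claim: S_n = 2^n + 3.

Base case: S_0 = 4, and 2^0 + 3 = 1 + 3 = 4.
Assume S_j = 2^j + 3 for some j ≥ 0.
Then S_{j+1} = 2S_j − 3 = 2·(2^j + 3) − 3 = 2^{j+1} + 6 − 3 = 2^{j+1} + 3.
By induction, S_n = 2^n + 3 for all n ≥ 0.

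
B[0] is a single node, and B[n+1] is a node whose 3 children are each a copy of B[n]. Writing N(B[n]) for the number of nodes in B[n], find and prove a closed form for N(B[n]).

Claim: N(B[n]) = (3^{n+1} − 1)/2.

Base case: N(B[0]) = 1, and (3^{0+1} − 1)/2 = 1.
Assume N(B[m]) = (3^{m+1} − 1)/2.
Then N(B[m+1]) = 1 + 3N(B[m]) = 1 + 3·(3^{m+1} − 1)/2 = 1 + (3^{m+2} − 3)/2 = (2 + 3^{m+2} − 3)/2 = (3^{m+2} − 1)/2.
Hence N(B[n]) = (3^{n+1} − 1)/2 for every n ≥ 0, by induction.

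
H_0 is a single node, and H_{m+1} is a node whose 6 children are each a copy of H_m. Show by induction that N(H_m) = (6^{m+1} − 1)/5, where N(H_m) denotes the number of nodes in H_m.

Base case: N(H_0) = 1, and (6^{0+1} − 1)/5 = 1.
Assume N(H_j) = (6^{j+1} − 1)/5.
Then N(H_{j+1}) = 1 + 6N(H_j) = 1 + 6·(6^{j+1} − 1)/5 = 1 + (6^{j+2} − 6)/5 = (5 + 6^{j+2} − 6)/5 = (6^{j+2} − 1)/5.
Hence N(H_m) = (6^{m+1} − 1)/5 for every m ≥ 0, by induction.

N(H_m) = (6^{m+1} − 1)/5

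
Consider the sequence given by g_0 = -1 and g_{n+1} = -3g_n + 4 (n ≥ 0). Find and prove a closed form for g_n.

Claim: g_n = -2·(-3)^n + 1.

Base case: g_0 = -1, and -2·(-3)^0 + 1 = -2 + 1 = -1.
Assume g_k = -2·(-3)^k + 1 for some k ≥ 0.
Then g_{k+1} = -3g_k + 4 = -3·(-2·(-3)^k + 1) + 4 = 6·(-3)^k − 3 + 4 = -2·(-3)^{k+1} + 1.
So the formula holds for k+1, and by induction g_n = -2·(-3)^n + 1 for all n ≥ 0.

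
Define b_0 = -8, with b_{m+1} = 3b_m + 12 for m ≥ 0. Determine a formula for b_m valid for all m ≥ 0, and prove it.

Claim: b_m = -2·3^m − 6.

Base case: b_0 = -8, and -2·3^0 − 6 = -2 − 6 = -8.
Assume b_k = -2·3^k − 6 for some k ≥ 0.
Then b_{k+1} = 3b_k + 12 = 3·(-2·3^k − 6) + 12 = -6·3^k − 18 + 12 = -2·3^{k+1} − 6.
Hence b_m = -2·3^m − 6 for every m ≥ 0, by induction.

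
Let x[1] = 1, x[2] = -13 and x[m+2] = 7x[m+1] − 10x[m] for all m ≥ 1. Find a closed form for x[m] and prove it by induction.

Claim: x[m] = 3·2^m − 5^m.

Base cases: x[1] = 1 and 3·2^1 − 5^1 = 1; x[2] = -13 and 3·2^2 − 5^2 = -13.
Assume x[i] = 3·2^i − 5^i for all 1 ≤ i ≤ j, where j ≥ 2.
Then x[j+1] = 7x[j] − 10x[j−1] = 7·(3·2^j − 5^j) − 10·(3·2^{j−1} − 5^{j−1}) = 3·(7·2 − 10)2^{j−1} − (7·5 − 10)5^{j−1} = 12·2^{j−1} − 25·5^{j−1} = 3·2^{j+1} − 5^{j+1}.
So the formula holds for j+1, and by strong induction x[m] = 3·2^m − 5^m for all m ≥ 1.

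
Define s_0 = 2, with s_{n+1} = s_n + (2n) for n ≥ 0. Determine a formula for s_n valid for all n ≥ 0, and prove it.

Claim: s_n = n^2 − n + 2.

Base case: s_0 = 2, and 0^2 − 0 + 2 = 2.
Assume s_k = k^2 − k + 2.
Then s_{k+1} = s_k + (2k) = (k^2 − k + 2) + (2k) = k^2 + k + 2,
and (k+1)^2 − (k+1) + 2 = k^2 + k + 2.
This completes the inductive step, so s_n = n^2 − n + 2 for all n ≥ 0.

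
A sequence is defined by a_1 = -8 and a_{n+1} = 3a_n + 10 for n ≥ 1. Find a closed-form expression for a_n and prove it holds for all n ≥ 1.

Claim: a_n = -3^n − 5.

Base case: a_1 = -8, and -3^1 − 5 = -3 − 5 = -8.
Assume a_j = -3^j − 5 for some j ≥ 1.
Then a_{j+1} = 3a_j + 10 = 3·(-3^j − 5) + 10 = -3^{j+1} − 15 + 10 = -3^{j+1} − 5.
So the formula holds for j+1, and by induction a_n = -3^n − 5 for all n ≥ 1.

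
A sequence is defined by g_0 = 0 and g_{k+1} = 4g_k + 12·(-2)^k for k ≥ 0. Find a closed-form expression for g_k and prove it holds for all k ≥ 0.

Claim: g_k = 2·4^k − 2·(-2)^k.

Base case: g_0 = 0, and 2·4^0 − 2·(-2)^0 = 2 − 2 = 0.
Assume g_m = 2·4^m − 2·(-2)^m for some m ≥ 0.
Then g_{m+1} = 4g_m + 12·(-2)^m = 4·(2·4^m − 2·(-2)^m) + 12·(-2)^m = 2·4^{m+1} − 8·(-2)^m + 12·(-2)^m = 2·4^{m+1} + 4·(-2)^m = 2·4^{m+1} − 2·(-2)^{m+1}.
This completes the inductive step, so g_k = 2·4^k − 2·(-2)^k for all k ≥ 0.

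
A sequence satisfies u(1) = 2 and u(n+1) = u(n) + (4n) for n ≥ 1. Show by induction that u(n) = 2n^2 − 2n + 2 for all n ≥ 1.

Base case: u(1) = 2, and 2·1^2 − 2·1 + 2 = 2.
Assume u(r) = 2r^2 − 2r + 2.
Then u(r+1) = u(r) + (4r) = (2r^2 − 2r + 2) + (4r) = 2r^2 + 2r + 2,
and 2·(r+1)^2 − 2·(r+1) + 2 = 2r^2 + 2r + 2.
This completes the inductive step, so u(n) = 2n^2 − 2n + 2 for all n ≥ 1.

u(n) = 2n^2 − 2n + 2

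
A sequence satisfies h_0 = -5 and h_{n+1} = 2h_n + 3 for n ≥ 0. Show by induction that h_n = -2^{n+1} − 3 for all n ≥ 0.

Base case: h_0 = -5, and -2^{0+1} − 3 = -2 − 3 = -5.
Assume h_j = -2^{j+1} − 3 for some j ≥ 0.
Then h_{j+1} = 2h_j + 3 = 2·(-2^{j+1} − 3) + 3 = -2^{j+2} − 6 + 3 = -2^{j+2} − 3.
So the formula holds for j+1, and by induction h_n = -2^{n+1} − 3 for all n ≥ 0.

h_n = -2^{n+1} − 3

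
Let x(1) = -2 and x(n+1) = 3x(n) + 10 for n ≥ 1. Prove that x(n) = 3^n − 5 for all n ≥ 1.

Base case: x(1) = -2, and 3^1 − 5 = 3 − 5 = -2.
Assume x(m) = 3^m − 5 for some m ≥ 1.
Then x(m+1) = 3x(m) + 10 = 3·(3^m − 5) + 10 = 3^{m+1} − 15 + 10 = 3^{m+1} − 5.
So the formula holds for m+1, and by induction x(n) = 3^n − 5 for all n ≥ 1.

x(n) = 3^n − 5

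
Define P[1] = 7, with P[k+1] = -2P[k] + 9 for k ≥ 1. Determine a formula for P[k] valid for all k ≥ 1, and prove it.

Claim: P[k] = -2·(-2)^k + 3.

Base case: P[1] = 7, and -2·(-2)^1 + 3 = 4 + 3 = 7.
Assume P[r] = -2·(-2)^r + 3 for some r ≥ 1.
Then P[r+1] = -2P[r] + 9 = -2·(-2·(-2)^r + 3) + 9 = 4·(-2)^r − 6 + 9 = -2·(-2)^{r+1} + 3.
By induction, P[k] = -2·(-2)^k + 3 for all k ≥ 1.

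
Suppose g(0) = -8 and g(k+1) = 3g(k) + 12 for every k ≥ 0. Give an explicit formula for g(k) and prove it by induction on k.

Claim: g(k) = -2·3^k − 6.

Base case: g(0) = -8, and -2·3^0 − 6 = -2 − 6 = -8.
Assume g(r) = -2·3^r − 6 for some r ≥ 0.
Then g(r+1) = 3g(r) + 12 = 3·(-2·3^r − 6) + 12 = -6·3^r − 18 + 12 = -2·3^{r+1} − 6.
By induction, g(k) = -2·3^k − 6 for all k ≥ 0.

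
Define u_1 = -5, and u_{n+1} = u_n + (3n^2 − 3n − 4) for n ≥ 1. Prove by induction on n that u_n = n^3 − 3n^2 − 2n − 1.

Base case: u_1 = -5, and 1^3 − 3·1^2 − 2·1 − 1 = -5.
Assume u_m = m^3 − 3m^2 − 2m − 1.
Then u_{m+1} = u_m + (3m^2 − 3m − 4) = (m^3 − 3m^2 − 2m − 1) + (3m^2 − 3m − 4) = m^3 − 5m − 5,
and (m+1)^3 − 3·(m+1)^2 − 2·(m+1) − 1 = m^3 − 5m − 5.
This completes the inductive step, so u_n = n^3 − 3n^2 − 2n − 1 for all n ≥ 1.

u_n = n^3 − 3n^2 − 2n − 1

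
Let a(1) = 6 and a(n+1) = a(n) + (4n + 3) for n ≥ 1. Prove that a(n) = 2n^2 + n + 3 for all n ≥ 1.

Base case: a(1) = 6, and 2·1^2 + 1 + 3 = 6.
Assume a(k) = 2k^2 + k + 3.
Then a(k+1) = a(k) + (4k + 3) = (2k^2 + k + 3) + (4k + 3) = 2k^2 + 5k + 6,
and 2·(k+1)^2 + (k+1) + 3 = 2k^2 + 5k + 6.
Hence a(n) = 2n^2 + n + 3 for every n ≥ 1, by induction.

a(n) = 2n^2 + n + 3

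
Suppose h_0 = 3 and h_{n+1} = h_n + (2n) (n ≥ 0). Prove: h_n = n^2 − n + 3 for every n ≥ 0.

Base case: h_0 = 3, and 0^2 − 0 + 3 = 3.
Assume h_k = k^2 − k + 3.
Then h_{k+1} = h_k + (2k) = (k^2 − k + 3) + (2k) = k^2 + k + 3,
and (k+1)^2 − (k+1) + 3 = k^2 + k + 3.
This completes the inductive step, so h_n = n^2 − n + 3 for all n ≥ 0.

h_n = n^2 − n + 3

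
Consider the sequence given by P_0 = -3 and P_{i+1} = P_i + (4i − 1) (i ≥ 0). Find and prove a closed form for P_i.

Claim: P_i = 2i^2 − 3i − 3.

Base case: P_0 = -3, and 2·0^2 − 3·0 − 3 = -3.
Assume P_m = 2m^2 − 3m − 3.
Then P_{m+1} = P_m + (4m − 1) = (2m^2 − 3m − 3) + (4m − 1) = 2m^2 + m − 4,
and 2·(m+1)^2 − 3·(m+1) − 3 = 2m^2 + m − 4.
Hence P_i = 2i^2 − 3i − 3 for every i ≥ 0, by induction.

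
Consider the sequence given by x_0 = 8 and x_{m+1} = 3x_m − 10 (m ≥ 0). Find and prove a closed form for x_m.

Claim: x_m = 3^{m+1} + 5.

Base case: x_0 = 8, and 3^{0+1} + 5 = 3 + 5 = 8.
Assume x_k = 3^{k+1} + 5 for some k ≥ 0.
Then x_{k+1} = 3x_k − 10 = 3·(3^{k+1} + 5) − 10 = 3^{k+2} + 15 − 10 = 3^{k+2} + 5.
By induction, x_m = 3^{m+1} + 5 for all m ≥ 0.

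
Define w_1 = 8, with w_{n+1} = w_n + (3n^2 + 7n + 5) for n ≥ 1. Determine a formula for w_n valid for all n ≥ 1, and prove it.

Claim: w_n = n^3 + 2n^2 + 2n + 3.

Base case: w_1 = 8, and 1^3 + 2·1^2 + 2·1 + 3 = 8.
Assume w_r = r^3 + 2r^2 + 2r + 3.
Then w_{r+1} = w_r + (3r^2 + 7r + 5) = (r^3 + 2r^2 + 2r + 3) + (3r^2 + 7r + 5) = r^3 + 5r^2 + 9r + 8,
and (r+1)^3 + 2·(r+1)^2 + 2·(r+1) + 3 = r^3 + 5r^2 + 9r + 8.
By induction, w_n = n^3 + 2n^2 + 2n + 3 for all n ≥ 1.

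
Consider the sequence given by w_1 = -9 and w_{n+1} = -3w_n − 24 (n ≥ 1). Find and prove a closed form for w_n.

Claim: w_n = (-3)^n − 6.

Base case: w_1 = -9, and (-3)^1 − 6 = -3 − 6 = -9.
Assume w_j = (-3)^j − 6 for some j ≥ 1.
Then w_{j+1} = -3w_j − 24 = -3·((-3)^j − 6) − 24 = -3·(-3)^j + 18 − 24 = (-3)^{j+1} − 6.
Hence w_n = (-3)^n − 6 for every n ≥ 1, by induction.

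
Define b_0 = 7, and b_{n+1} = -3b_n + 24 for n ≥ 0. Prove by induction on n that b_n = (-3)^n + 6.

Base case: b_0 = 7, and (-3)^0 + 6 = 1 + 6 = 7.
Assume b_m = (-3)^m + 6 for some m ≥ 0.
Then b_{m+1} = -3b_m + 24 = -3·((-3)^m + 6) + 24 = -3·(-3)^m − 18 + 24 = (-3)^{m+1} + 6.
So the formula holds for m+1, and by induction b_n = (-3)^n + 6 for all n ≥ 0.

b_n = (-3)^n + 6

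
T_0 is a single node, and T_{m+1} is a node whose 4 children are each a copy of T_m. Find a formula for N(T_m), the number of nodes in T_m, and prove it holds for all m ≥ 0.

Claim: N(T_m) = (4^{m+1} − 1)/3.

Base case: N(T_0) = 1, and (4^{0+1} − 1)/3 = 1.
Assume N(T_k) = (4^{k+1} − 1)/3.
Then N(T_{k+1}) = 1 + 4N(T_k) = 1 + 4·(4^{k+1} − 1)/3 = 1 + (4^{k+2} − 4)/3 = (3 + 4^{k+2} − 4)/3 = (4^{k+2} − 1)/3.
By induction, N(T_m) = (4^{m+1} − 1)/3 for all m ≥ 0.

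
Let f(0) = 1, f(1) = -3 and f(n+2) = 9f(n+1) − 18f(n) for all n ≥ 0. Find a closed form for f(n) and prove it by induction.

Claim: f(n) = 3·3^n − 2·6^n.

Base cases: f(0) = 1 and 3·3^0 − 2·6^0 = 1; f(1) = -3 and 3·3^1 − 2·6^1 = -3.
Assume f(j) = 3·3^j − 2·6^j for all 0 ≤ j ≤ r, where r ≥ 1.
Then f(r+1) = 9f(r) − 18f(r−1) = 9·(3·3^r − 2·6^r) − 18·(3·3^{r−1} − 2·6^{r−1}) = 3·(9·3 − 18)3^{r−1} − 2·(9·6 − 18)6^{r−1} = 27·3^{r−1} − 72·6^{r−1} = 3·3^{r+1} − 2·6^{r+1}.
Hence f(n) = 3·3^n − 2·6^n for every n ≥ 0, by strong induction.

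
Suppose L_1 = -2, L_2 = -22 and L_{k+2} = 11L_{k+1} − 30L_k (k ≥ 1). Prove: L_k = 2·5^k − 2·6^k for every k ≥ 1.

Base cases: L_1 = -2 and 2·5^1 − 2·6^1 = -2; L_2 = -22 and 2·5^2 − 2·6^2 = -22.
Assume L_j = 2·5^j − 2·6^j for all 1 ≤ j ≤ r, where r ≥ 2.
Then L_{r+1} = 11L_r − 30L_{r−1} = 11·(2·5^r − 2·6^r) − 30·(2·5^{r−1} − 2·6^{r−1}) = 2·(11·5 − 30)5^{r−1} − 2·(11·6 − 30)6^{r−1} = 50·5^{r−1} − 72·6^{r−1} = 2·5^{r+1} − 2·6^{r+1}.
By strong induction, L_k = 2·5^k − 2·6^k for all k ≥ 1.

L_k = 2·5^k − 2·6^k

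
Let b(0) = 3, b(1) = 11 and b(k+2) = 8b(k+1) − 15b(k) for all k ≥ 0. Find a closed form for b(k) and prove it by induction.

Claim: b(k) = 2·3^k + 5^k.

Base cases: b(0) = 3 and 2·3^0 + 5^0 = 3; b(1) = 11 and 2·3^1 + 5^1 = 11.
Assume b(i) = 2·3^i + 5^i for all 0 ≤ i ≤ j, where j ≥ 1.
Then b(j+1) = 8b(j) − 15b(j−1) = 8·(2·3^j + 5^j) − 15·(2·3^{j−1} + 5^{j−1}) = 2·(8·3 − 15)3^{j−1} + (8·5 − 15)5^{j−1} = 18·3^{j−1} + 25·5^{j−1} = 2·3^{j+1} + 5^{j+1}.
Hence b(k) = 2·3^k + 5^k for every k ≥ 0, by strong induction.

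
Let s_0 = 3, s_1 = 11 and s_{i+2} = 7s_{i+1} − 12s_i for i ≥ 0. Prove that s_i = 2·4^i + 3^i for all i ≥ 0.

Base cases: s_0 = 3 and 2·4^0 + 3^0 = 3; s_1 = 11 and 2·4^1 + 3^1 = 11.
Assume s_j = 2·4^j + 3^j for all 0 ≤ j ≤ r, where r ≥ 1.
Then s_{r+1} = 7s_r − 12s_{r−1} = 7·(2·4^r + 3^r) − 12·(2·4^{r−1} + 3^{r−1}) = 2·(7·4 − 12)4^{r−1} + (7·3 − 12)3^{r−1} = 32·4^{r−1} + 9·3^{r−1} = 2·4^{r+1} + 3^{r+1}.
This completes the inductive step, so s_i = 2·4^i + 3^i for all i ≥ 0.

s_i = 2·4^i + 3^i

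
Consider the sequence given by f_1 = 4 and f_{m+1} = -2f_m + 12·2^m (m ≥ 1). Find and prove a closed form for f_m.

Claim: f_m = (-2)^m + 3·2^m.

Base case: f_1 = 4, and (-2)^1 + 3·2^1 = -2 + 6 = 4.
Assume f_r = (-2)^r + 3·2^r for some r ≥ 1.
Then f_{r+1} = -2f_r + 12·2^r = -2·((-2)^r + 3·2^r) + 12·2^r = (-2)^{r+1} − 6·2^r + 12·2^r = (-2)^{r+1} + 6·2^r = (-2)^{r+1} + 3·2^{r+1}.
By induction, f_m = (-2)^m + 3·2^m for all m ≥ 1.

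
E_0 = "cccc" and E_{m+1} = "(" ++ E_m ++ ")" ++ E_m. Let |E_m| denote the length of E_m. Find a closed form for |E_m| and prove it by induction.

Claim: |E_m| = 6·2^m − 2.

Base case: |E_0| = 4, and 6·2^0 − 2 = 4.
Assume |E_j| = 6·2^j − 2.
Then |E_{j+1}| = 1 + |E_j| + 1 + |E_j| = 2|E_j| + 2 = 2(6·2^j − 2) + 2 = 6·2^{j+1} − 4 + 2 = 6·2^{j+1} − 2.
This completes the inductive step, so |E_m| = 6·2^m − 2 for all m ≥ 0.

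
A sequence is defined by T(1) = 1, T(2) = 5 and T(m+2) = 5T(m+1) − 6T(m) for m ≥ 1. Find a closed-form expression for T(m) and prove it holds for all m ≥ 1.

Claim: T(m) = -2^m + 3^m.

Base cases: T(1) = 1 and -2^1 + 3^1 = 1; T(2) = 5 and -2^2 + 3^2 = 5.
Assume T(i) = -2^i + 3^i for all 1 ≤ i ≤ j, where j ≥ 2.
Then T(j+1) = 5T(j) − 6T(j−1) = 5·(-2^j + 3^j) − 6·(-2^{j−1} + 3^{j−1}) = -(5·2 − 6)2^{j−1} + (5·3 − 6)3^{j−1} = -4·2^{j−1} + 9·3^{j−1} = -2^{j+1} + 3^{j+1}.
This completes the inductive step, so T(m) = -2^m + 3^m for all m ≥ 1.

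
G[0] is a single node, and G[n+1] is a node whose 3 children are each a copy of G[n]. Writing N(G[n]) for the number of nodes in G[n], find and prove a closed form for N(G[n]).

Claim: N(G[n]) = (3^{n+1} − 1)/2.

Base case: N(G[0]) = 1, and (3^{0+1} − 1)/2 = 1.
Assume N(G[r]) = (3^{r+1} − 1)/2.
Then N(G[r+1]) = 1 + 3N(G[r]) = 1 + 3·(3^{r+1} − 1)/2 = 1 + (3^{r+2} − 3)/2 = (2 + 3^{r+2} − 3)/2 = (3^{r+2} − 1)/2.
So the formula holds for r+1, and by induction N(G[n]) = (3^{n+1} − 1)/2 for all n ≥ 0.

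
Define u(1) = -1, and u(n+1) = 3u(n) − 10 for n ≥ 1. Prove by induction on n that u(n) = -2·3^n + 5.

Base case: u(1) = -1, and -2·3^1 + 5 = -6 + 5 = -1.
Assume u(j) = -2·3^j + 5 for some j ≥ 1.
Then u(j+1) = 3u(j) − 10 = 3·(-2·3^j + 5) − 10 = -6·3^j + 15 − 10 = -2·3^{j+1} + 5.
By induction, u(n) = -2·3^n + 5 for all n ≥ 1.

u(n) = -2·3^n + 5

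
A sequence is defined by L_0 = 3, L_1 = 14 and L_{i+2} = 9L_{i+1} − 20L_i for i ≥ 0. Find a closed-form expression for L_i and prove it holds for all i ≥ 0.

Claim: L_i = 2·5^i + 4^i.

Base cases: L_0 = 3 and 2·5^0 + 4^0 = 3; L_1 = 14 and 2·5^1 + 4^1 = 14.
Assume L_j = 2·5^j + 4^j for all 0 ≤ j ≤ m, where m ≥ 1.
Then L_{m+1} = 9L_m − 20L_{m−1} = 9·(2·5^m + 4^m) − 20·(2·5^{m−1} + 4^{m−1}) = 2·(9·5 − 20)5^{m−1} + (9·4 − 20)4^{m−1} = 50·5^{m−1} + 16·4^{m−1} = 2·5^{m+1} + 4^{m+1}.
This completes the inductive step, so L_i = 2·5^i + 4^i for all i ≥ 0.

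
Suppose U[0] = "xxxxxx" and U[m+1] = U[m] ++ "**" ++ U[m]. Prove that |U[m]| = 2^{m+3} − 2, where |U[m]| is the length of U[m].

Base case: |U[0]| = 6, and 2^{0+3} − 2 = 6.
Assume |U[r]| = 2^{r+3} − 2.
Then |U[r+1]| = |U[r]| + 2 + |U[r]| = 2|U[r]| + 2 = 2(2^{r+3} − 2) + 2 = 2^{r+1+3} − 4 + 2 = 2^{r+1+3} − 2.
This completes the inductive step, so |U[m]| = 2^{m+3} − 2 for all m ≥ 0.

|U[m]| = 2^{m+3} − 2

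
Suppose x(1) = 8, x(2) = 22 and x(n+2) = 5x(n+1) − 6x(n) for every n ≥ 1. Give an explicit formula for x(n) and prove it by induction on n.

Claim: x(n) = 2^n + 2·3^n.

Base cases: x(1) = 8 and 2^1 + 2·3^1 = 8; x(2) = 22 and 2^2 + 2·3^2 = 22.
Assume x(i) = 2^i + 2·3^i for all 1 ≤ i ≤ j, where j ≥ 2.
Then x(j+1) = 5x(j) − 6x(j−1) = 5·(2^j + 2·3^j) − 6·(2^{j−1} + 2·3^{j−1}) = (5·2 − 6)2^{j−1} + 2·(5·3 − 6)3^{j−1} = 4·2^{j−1} + 18·3^{j−1} = 2^{j+1} + 2·3^{j+1}.
Hence x(n) = 2^n + 2·3^n for every n ≥ 1, by strong induction.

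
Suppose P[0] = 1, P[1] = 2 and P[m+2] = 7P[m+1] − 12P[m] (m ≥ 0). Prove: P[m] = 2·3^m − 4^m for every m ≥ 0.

Base cases: P[0] = 1 and 2·3^0 − 4^0 = 1; P[1] = 2 and 2·3^1 − 4^1 = 2.
Assume P[j] = 2·3^j − 4^j for all 0 ≤ j ≤ k, where k ≥ 1.
Then P[k+1] = 7P[k] − 12P[k−1] = 7·(2·3^k − 4^k) − 12·(2·3^{k−1} − 4^{k−1}) = 2·(7·3 − 12)3^{k−1} − (7·4 − 12)4^{k−1} = 18·3^{k−1} − 16·4^{k−1} = 2·3^{k+1} − 4^{k+1}.
Hence P[m] = 2·3^m − 4^m for every m ≥ 0, by strong induction.

P[m] = 2·3^m − 4^m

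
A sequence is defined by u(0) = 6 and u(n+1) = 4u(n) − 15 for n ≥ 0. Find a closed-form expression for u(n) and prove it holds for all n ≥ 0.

Claim: u(n) = 4^n + 5.

Base case: u(0) = 6, and 4^0 + 5 = 1 + 5 = 6.
Assume u(r) = 4^r + 5 for some r ≥ 0.
Then u(r+1) = 4u(r) − 15 = 4·(4^r + 5) − 15 = 4^{r+1} + 20 − 15 = 4^{r+1} + 5.
By induction, u(n) = 4^n + 5 for all n ≥ 0.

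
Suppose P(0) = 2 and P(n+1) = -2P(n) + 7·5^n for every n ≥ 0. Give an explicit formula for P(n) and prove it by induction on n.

Claim: P(n) = (-2)^n + 5^n.

Base case: P(0) = 2, and (-2)^0 + 5^0 = 1 + 1 = 2.
Assume P(m) = (-2)^m + 5^m for some m ≥ 0.
Then P(m+1) = -2P(m) + 7·5^m = -2·((-2)^m + 5^m) + 7·5^m = (-2)^{m+1} − 2·5^m + 7·5^m = (-2)^{m+1} + 5·5^m = (-2)^{m+1} + 5^{m+1}.
So the formula holds for m+1, and by induction P(n) = (-2)^n + 5^n for all n ≥ 0.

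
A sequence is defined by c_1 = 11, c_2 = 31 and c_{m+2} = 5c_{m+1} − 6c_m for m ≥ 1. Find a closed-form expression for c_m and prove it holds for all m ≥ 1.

Claim: c_m = 3·3^m + 2^m.

Base cases: c_1 = 11 and 3·3^1 + 2^1 = 11; c_2 = 31 and 3·3^2 + 2^2 = 31.
Assume c_j = 3·3^j + 2^j for all 1 ≤ j ≤ k, where k ≥ 2.
Then c_{k+1} = 5c_k − 6c_{k−1} = 5·(3·3^k + 2^k) − 6·(3·3^{k−1} + 2^{k−1}) = 3·(5·3 − 6)3^{k−1} + (5·2 − 6)2^{k−1} = 27·3^{k−1} + 4·2^{k−1} = 3·3^{k+1} + 2^{k+1}.
Hence c_m = 3·3^m + 2^m for every m ≥ 1, by strong induction.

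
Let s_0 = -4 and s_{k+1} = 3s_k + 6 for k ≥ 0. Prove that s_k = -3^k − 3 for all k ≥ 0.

Base case: s_0 = -4, and -3^0 − 3 = -1 − 3 = -4.
Assume s_m = -3^m − 3 for some m ≥ 0.
Then s_{m+1} = 3s_m + 6 = 3·(-3^m − 3) + 6 = -3^{m+1} − 9 + 6 = -3^{m+1} − 3.
This completes the inductive step, so s_k = -3^k − 3 for all k ≥ 0.

s_k = -3^k − 3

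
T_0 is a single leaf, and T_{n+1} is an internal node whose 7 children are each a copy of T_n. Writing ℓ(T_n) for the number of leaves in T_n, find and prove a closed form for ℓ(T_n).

Claim: ℓ(T_n) = 7^n.

Base case: ℓ(T_0) = 1, and 7^0 = 1.
Assume ℓ(T_m) = 7^m.
Then ℓ(T_{m+1}) = 7·ℓ(T_m) = 7·7^m = 7^{m+1}.
So the formula holds for m+1, and by induction ℓ(T_n) = 7^n for all n ≥ 0.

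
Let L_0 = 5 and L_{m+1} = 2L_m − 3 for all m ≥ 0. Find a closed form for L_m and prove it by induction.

Claim: L_m = 2^{m+1} + 3.

Base case: L_0 = 5, and 2^{0+1} + 3 = 2 + 3 = 5.
Assume L_k = 2^{k+1} + 3 for some k ≥ 0.
Then L_{k+1} = 2L_k − 3 = 2·(2^{k+1} + 3) − 3 = 2^{k+2} + 6 − 3 = 2^{k+2} + 3.
This completes the inductive step, so L_m = 2^{m+1} + 3 for all m ≥ 0.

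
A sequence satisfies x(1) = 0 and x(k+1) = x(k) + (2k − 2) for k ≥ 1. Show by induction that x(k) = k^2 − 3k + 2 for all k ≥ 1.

Base case: x(1) = 0, and 1^2 − 3·1 + 2 = 0.
Assume x(r) = r^2 − 3r + 2.
Then x(r+1) = x(r) + (2r − 2) = (r^2 − 3r + 2) + (2r − 2) = r^2 − r,
and (r+1)^2 − 3·(r+1) + 2 = r^2 − r.
By induction, x(k) = k^2 − 3k + 2 for all k ≥ 1.

x(k) = k^2 − 3k + 2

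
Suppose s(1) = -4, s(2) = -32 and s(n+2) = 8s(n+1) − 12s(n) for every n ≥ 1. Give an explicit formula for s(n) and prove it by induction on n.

Claim: s(n) = -6^n + 2^n.

Base cases: s(1) = -4 and -6^1 + 2^1 = -4; s(2) = -32 and -6^2 + 2^2 = -32.
Assume s(j) = -6^j + 2^j for all 1 ≤ j ≤ m, where m ≥ 2.
Then s(m+1) = 8s(m) − 12s(m−1) = 8·(-6^m + 2^m) − 12·(-6^{m−1} + 2^{m−1}) = -(8·6 − 12)6^{m−1} + (8·2 − 12)2^{m−1} = -36·6^{m−1} + 4·2^{m−1} = -6^{m+1} + 2^{m+1}.
This completes the inductive step, so s(n) = -6^n + 2^n for all n ≥ 1.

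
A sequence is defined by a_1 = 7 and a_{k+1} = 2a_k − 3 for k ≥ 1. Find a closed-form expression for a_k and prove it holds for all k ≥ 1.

Claim: a_k = 2^{k+1} + 3.

Base case: a_1 = 7, and 2^{1+1} + 3 = 4 + 3 = 7.
Assume a_m = 2^{m+1} + 3 for some m ≥ 1.
Then a_{m+1} = 2a_m − 3 = 2·(2^{m+1} + 3) − 3 = 2^{m+2} + 6 − 3 = 2^{m+2} + 3.
This completes the inductive step, so a_k = 2^{k+1} + 3 for all k ≥ 1.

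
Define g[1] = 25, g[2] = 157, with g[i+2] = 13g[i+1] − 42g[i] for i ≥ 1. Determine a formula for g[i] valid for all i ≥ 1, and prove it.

Claim: g[i] = 3·6^i + 7^i.

Base cases: g[1] = 25 and 3·6^1 + 7^1 = 25; g[2] = 157 and 3·6^2 + 7^2 = 157.
Assume g[t] = 3·6^t + 7^t for all 1 ≤ t ≤ j, where j ≥ 2.
Then g[j+1] = 13g[j] − 42g[j−1] = 13·(3·6^j + 7^j) − 42·(3·6^{j−1} + 7^{j−1}) = 3·(13·6 − 42)6^{j−1} + (13·7 − 42)7^{j−1} = 108·6^{j−1} + 49·7^{j−1} = 3·6^{j+1} + 7^{j+1}.
Hence g[i] = 3·6^i + 7^i for every i ≥ 1, by strong induction.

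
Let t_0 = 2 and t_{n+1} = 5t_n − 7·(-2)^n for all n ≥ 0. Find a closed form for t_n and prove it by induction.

Claim: t_n = 5^n + (-2)^n.

Base case: t_0 = 2, and 5^0 + (-2)^0 = 1 + 1 = 2.
Assume t_r = 5^r + (-2)^r for some r ≥ 0.
Then t_{r+1} = 5t_r − 7·(-2)^r = 5·(5^r + (-2)^r) − 7·(-2)^r = 5^{r+1} + 5·(-2)^r − 7·(-2)^r = 5^{r+1} − 2·(-2)^r = 5^{r+1} + (-2)^{r+1}.
So the formula holds for r+1, and by induction t_n = 5^n + (-2)^n for all n ≥ 0.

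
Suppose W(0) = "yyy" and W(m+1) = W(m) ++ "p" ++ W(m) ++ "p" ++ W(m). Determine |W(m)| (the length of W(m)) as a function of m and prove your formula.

Claim: |W(m)| = 4·3^m − 1.

Base case: |W(0)| = 3, and 4·3^0 − 1 = 3.
Assume |W(j)| = 4·3^j − 1.
Then |W(j+1)| = 3|W(j)| + 2 = 3(4·3^j − 1) + 2 = 4·3^{j+1} − 3 + 2 = 4·3^{j+1} − 1.
This completes the inductive step, so |W(m)| = 4·3^m − 1 for all m ≥ 0.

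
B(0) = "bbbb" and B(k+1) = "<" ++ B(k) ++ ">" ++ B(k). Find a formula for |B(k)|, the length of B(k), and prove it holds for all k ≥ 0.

Claim: |B(k)| = 6·2^k − 2.

Base case: |B(0)| = 4, and 6·2^0 − 2 = 4.
Assume |B(m)| = 6·2^m − 2.
Then |B(m+1)| = 1 + |B(m)| + 1 + |B(m)| = 2|B(m)| + 2 = 2(6·2^m − 2) + 2 = 6·2^{m+1} − 4 + 2 = 6·2^{m+1} − 2.
So the formula holds for m+1, and by induction |B(k)| = 6·2^k − 2 for all k ≥ 0.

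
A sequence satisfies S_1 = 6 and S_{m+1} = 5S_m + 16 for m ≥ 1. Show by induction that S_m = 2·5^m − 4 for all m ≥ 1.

Base case: S_1 = 6, and 2·5^1 − 4 = 10 − 4 = 6.
Assume S_k = 2·5^k − 4 for some k ≥ 1.
Then S_{k+1} = 5S_k + 16 = 5·(2·5^k − 4) + 16 = 10·5^k − 20 + 16 = 2·5^{k+1} − 4.
Hence S_m = 2·5^m − 4 for every m ≥ 1, by induction.

S_m = 2·5^m − 4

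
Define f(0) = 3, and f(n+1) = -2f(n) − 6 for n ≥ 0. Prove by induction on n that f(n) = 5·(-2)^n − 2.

Base case: f(0) = 3, and 5·(-2)^0 − 2 = 5 − 2 = 3.
Assume f(j) = 5·(-2)^j − 2 for some j ≥ 0.
Then f(j+1) = -2f(j) − 6 = -2·(5·(-2)^j − 2) − 6 = -10·(-2)^j + 4 − 6 = 5·(-2)^{j+1} − 2.
So the formula holds for j+1, and by induction f(n) = 5·(-2)^n − 2 for all n ≥ 0.

f(n) = 5·(-2)^n − 2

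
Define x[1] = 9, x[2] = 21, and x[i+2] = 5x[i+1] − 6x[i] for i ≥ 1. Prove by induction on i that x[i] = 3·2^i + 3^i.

Base cases: x[1] = 9 and 3·2^1 + 3^1 = 9; x[2] = 21 and 3·2^2 + 3^2 = 21.
Assume x[t] = 3·2^t + 3^t for all 1 ≤ t ≤ j, where j ≥ 2.
Then x[j+1] = 5x[j] − 6x[j−1] = 5·(3·2^j + 3^j) − 6·(3·2^{j−1} + 3^{j−1}) = 3·(5·2 − 6)2^{j−1} + (5·3 − 6)3^{j−1} = 12·2^{j−1} + 9·3^{j−1} = 3·2^{j+1} + 3^{j+1}.
This completes the inductive step, so x[i] = 3·2^i + 3^i for all i ≥ 1.

x[i] = 3·2^i + 3^i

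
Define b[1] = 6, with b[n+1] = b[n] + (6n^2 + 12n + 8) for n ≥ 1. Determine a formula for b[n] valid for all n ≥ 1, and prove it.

Claim: b[n] = 2n^3 + 3n^2 + 3n − 2.

Base case: b[1] = 6, and 2·1^3 + 3·1^2 + 3·1 − 2 = 6.
Assume b[r] = 2r^3 + 3r^2 + 3r − 2.
Then b[r+1] = b[r] + (6r^2 + 12r + 8) = (2r^3 + 3r^2 + 3r − 2) + (6r^2 + 12r + 8) = 2r^3 + 9r^2 + 15r + 6,
and 2·(r+1)^3 + 3·(r+1)^2 + 3·(r+1) − 2 = 2r^3 + 9r^2 + 15r + 6.
By induction, b[n] = 2n^3 + 3n^2 + 3n − 2 for all n ≥ 1.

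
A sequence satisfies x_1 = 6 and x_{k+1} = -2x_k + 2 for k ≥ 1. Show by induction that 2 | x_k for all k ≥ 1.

Base case: x_1 = 6 = 2·3, so 2 | x_1.
Assume 2 | x_j, so x_j = 2t for some integer t.
Then x_{j+1} = -2x_j + 2 = -2·(2t) + 2 = 2(-2t + 1), so 2 | x_{j+1}.
This completes the inductive step, so 2 | x_k for all k ≥ 1.

2 | x_k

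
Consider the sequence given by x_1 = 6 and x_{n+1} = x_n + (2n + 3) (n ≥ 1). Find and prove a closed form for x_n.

Claim: x_n = n^2 + 2n + 3.

Base case: x_1 = 6, and 1^2 + 2·1 + 3 = 6.
Assume x_j = j^2 + 2j + 3.
Then x_{j+1} = x_j + (2j + 3) = (j^2 + 2j + 3) + (2j + 3) = j^2 + 4j + 6,
and (j+1)^2 + 2·(j+1) + 3 = j^2 + 4j + 6.
Hence x_n = n^2 + 2n + 3 for every n ≥ 1, by induction.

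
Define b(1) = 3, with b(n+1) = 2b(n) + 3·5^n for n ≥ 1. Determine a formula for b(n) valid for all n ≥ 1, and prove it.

Claim: b(n) = -2^n + 5^n.

Base case: b(1) = 3, and -2^1 + 5^1 = -2 + 5 = 3.
Assume b(r) = -2^r + 5^r for some r ≥ 1.
Then b(r+1) = 2b(r) + 3·5^r = 2·(-2^r + 5^r) + 3·5^r = -2^{r+1} + 2·5^r + 3·5^r = -2^{r+1} + 5·5^r = -2^{r+1} + 5^{r+1}.
Hence b(n) = -2^n + 5^n for every n ≥ 1, by induction.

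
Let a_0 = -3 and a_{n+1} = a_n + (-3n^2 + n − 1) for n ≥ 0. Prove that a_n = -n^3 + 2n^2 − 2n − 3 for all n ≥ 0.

Base case: a_0 = -3, and -0^3 + 2·0^2 − 2·0 − 3 = -3.
Assume a_k = -k^3 + 2k^2 − 2k − 3.
Then a_{k+1} = a_k + (-3k^2 + k − 1) = (-k^3 + 2k^2 − 2k − 3) + (-3k^2 + k − 1) = -k^3 − k^2 − k − 4,
and -(k+1)^3 + 2·(k+1)^2 − 2·(k+1) − 3 = -k^3 − k^2 − k − 4.
This completes the inductive step, so a_n = -n^3 + 2n^2 − 2n − 3 for all n ≥ 0.

a_n = -n^3 + 2n^2 − 2n − 3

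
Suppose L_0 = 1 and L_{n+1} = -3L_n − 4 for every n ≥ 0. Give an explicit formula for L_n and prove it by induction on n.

Claim: L_n = 2·(-3)^n − 1.

Base case: L_0 = 1, and 2·(-3)^0 − 1 = 2 − 1 = 1.
Assume L_k = 2·(-3)^k − 1 for some k ≥ 0.
Then L_{k+1} = -3L_k − 4 = -3·(2·(-3)^k − 1) − 4 = -6·(-3)^k + 3 − 4 = 2·(-3)^{k+1} − 1.
By induction, L_n = 2·(-3)^n − 1 for all n ≥ 0.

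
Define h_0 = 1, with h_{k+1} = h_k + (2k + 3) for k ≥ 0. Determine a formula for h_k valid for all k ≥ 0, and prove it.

Claim: h_k = k^2 + 2k + 1.

Base case: h_0 = 1, and 0^2 + 2·0 + 1 = 1.
Assume h_m = m^2 + 2m + 1.
Then h_{m+1} = h_m + (2m + 3) = (m^2 + 2m + 1) + (2m + 3) = m^2 + 4m + 4,
and (m+1)^2 + 2·(m+1) + 1 = m^2 + 4m + 4.
This completes the inductive step, so h_k = k^2 + 2k + 1 for all k ≥ 0.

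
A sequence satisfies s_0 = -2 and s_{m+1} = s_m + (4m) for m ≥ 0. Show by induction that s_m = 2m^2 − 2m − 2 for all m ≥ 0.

Base case: s_0 = -2, and 2·0^2 − 2·0 − 2 = -2.
Assume s_j = 2j^2 − 2j − 2.
Then s_{j+1} = s_j + (4j) = (2j^2 − 2j − 2) + (4j) = 2j^2 + 2j − 2,
and 2·(j+1)^2 − 2·(j+1) − 2 = 2j^2 + 2j − 2.
Hence s_m = 2m^2 − 2m − 2 for every m ≥ 0, by induction.

s_m = 2m^2 − 2m − 2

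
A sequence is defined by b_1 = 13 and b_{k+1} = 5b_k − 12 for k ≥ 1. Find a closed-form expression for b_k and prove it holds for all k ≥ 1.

Claim: b_k = 2·5^k + 3.

Base case: b_1 = 13, and 2·5^1 + 3 = 10 + 3 = 13.
Assume b_m = 2·5^m + 3 for some m ≥ 1.
Then b_{m+1} = 5b_m − 12 = 5·(2·5^m + 3) − 12 = 10·5^m + 15 − 12 = 2·5^{m+1} + 3.
So the formula holds for m+1, and by induction b_k = 2·5^k + 3 for all k ≥ 1.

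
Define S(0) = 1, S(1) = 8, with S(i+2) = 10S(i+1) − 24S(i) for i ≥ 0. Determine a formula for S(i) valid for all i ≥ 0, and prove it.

Claim: S(i) = -4^i + 2·6^i.

Base cases: S(0) = 1 and -4^0 + 2·6^0 = 1; S(1) = 8 and -4^1 + 2·6^1 = 8.
Assume S(j) = -4^j + 2·6^j for all 0 ≤ j ≤ m, where m ≥ 1.
Then S(m+1) = 10S(m) − 24S(m−1) = 10·(-4^m + 2·6^m) − 24·(-4^{m−1} + 2·6^{m−1}) = -(10·4 − 24)4^{m−1} + 2·(10·6 − 24)6^{m−1} = -16·4^{m−1} + 72·6^{m−1} = -4^{m+1} + 2·6^{m+1}.
Hence S(i) = -4^i + 2·6^i for every i ≥ 0, by strong induction.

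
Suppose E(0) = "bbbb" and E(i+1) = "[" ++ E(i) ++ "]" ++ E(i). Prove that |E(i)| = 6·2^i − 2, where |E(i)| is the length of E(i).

Base case: |E(0)| = 4, and 6·2^0 − 2 = 4.
Assume |E(r)| = 6·2^r − 2.
Then |E(r+1)| = 1 + |E(r)| + 1 + |E(r)| = 2|E(r)| + 2 = 2(6·2^r − 2) + 2 = 6·2^{r+1} − 4 + 2 = 6·2^{r+1} − 2.
This completes the inductive step, so |E(i)| = 6·2^i − 2 for all i ≥ 0.

|E(i)| = 6·2^i − 2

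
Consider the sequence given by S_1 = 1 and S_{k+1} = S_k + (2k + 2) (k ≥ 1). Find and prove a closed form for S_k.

Claim: S_k = k^2 + k − 1.

Base case: S_1 = 1, and 1^2 + 1 − 1 = 1.
Assume S_m = m^2 + m − 1.
Then S_{m+1} = S_m + (2m + 2) = (m^2 + m − 1) + (2m + 2) = m^2 + 3m + 1,
and (m+1)^2 + (m+1) − 1 = m^2 + 3m + 1.
By induction, S_k = k^2 + k − 1 for all k ≥ 1.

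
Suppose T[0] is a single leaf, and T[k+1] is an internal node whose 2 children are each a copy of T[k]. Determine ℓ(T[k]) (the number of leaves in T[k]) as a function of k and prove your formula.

Claim: ℓ(T[k]) = 2^k.

Base case: ℓ(T[0]) = 1, and 2^0 = 1.
Assume ℓ(T[m]) = 2^m.
Then ℓ(T[m+1]) = 2·ℓ(T[m]) = 2·2^m = 2^{m+1}.
So the formula holds for m+1, and by induction ℓ(T[k]) = 2^k for all k ≥ 0.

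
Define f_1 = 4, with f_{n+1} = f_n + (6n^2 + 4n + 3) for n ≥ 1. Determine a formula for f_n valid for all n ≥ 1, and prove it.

Claim: f_n = 2n^3 − n^2 + 2n + 1.

Base case: f_1 = 4, and 2·1^3 − 1^2 + 2·1 + 1 = 4.
Assume f_k = 2k^3 − k^2 + 2k + 1.
Then f_{k+1} = f_k + (6k^2 + 4k + 3) = (2k^3 − k^2 + 2k + 1) + (6k^2 + 4k + 3) = 2k^3 + 5k^2 + 6k + 4,
and 2·(k+1)^3 − (k+1)^2 + 2·(k+1) + 1 = 2k^3 + 5k^2 + 6k + 4.
Hence f_n = 2n^3 − n^2 + 2n + 1 for every n ≥ 1, by induction.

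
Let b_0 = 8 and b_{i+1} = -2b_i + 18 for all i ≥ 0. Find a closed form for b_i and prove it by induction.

Claim: b_i = 2·(-2)^i + 6.

Base case: b_0 = 8, and 2·(-2)^0 + 6 = 2 + 6 = 8.
Assume b_k = 2·(-2)^k + 6 for some k ≥ 0.
Then b_{k+1} = -2b_k + 18 = -2·(2·(-2)^k + 6) + 18 = -4·(-2)^k − 12 + 18 = 2·(-2)^{k+1} + 6.
This completes the inductive step, so b_i = 2·(-2)^i + 6 for all i ≥ 0.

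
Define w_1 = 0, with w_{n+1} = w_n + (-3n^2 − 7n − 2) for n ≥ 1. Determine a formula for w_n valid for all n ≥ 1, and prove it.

Claim: w_n = -n^3 − 2n^2 + n + 2.

Base case: w_1 = 0, and -1^3 − 2·1^2 + 1 + 2 = 0.
Assume w_j = -j^3 − 2j^2 + j + 2.
Then w_{j+1} = w_j + (-3j^2 − 7j − 2) = (-j^3 − 2j^2 + j + 2) + (-3j^2 − 7j − 2) = -j^3 − 5j^2 − 6j,
and -(j+1)^3 − 2·(j+1)^2 + (j+1) + 2 = -j^3 − 5j^2 − 6j.
Hence w_n = -n^3 − 2n^2 + n + 2 for every n ≥ 1, by induction.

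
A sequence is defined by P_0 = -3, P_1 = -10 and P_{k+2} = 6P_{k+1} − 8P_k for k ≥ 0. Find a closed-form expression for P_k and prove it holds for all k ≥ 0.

Claim: P_k = -2^k − 2·4^k.

Base cases: P_0 = -3 and -2^0 − 2·4^0 = -3; P_1 = -10 and -2^1 − 2·4^1 = -10.
Assume P_j = -2^j − 2·4^j for all 0 ≤ j ≤ r, where r ≥ 1.
Then P_{r+1} = 6P_r − 8P_{r−1} = 6·(-2^r − 2·4^r) − 8·(-2^{r−1} − 2·4^{r−1}) = -(6·2 − 8)2^{r−1} − 2·(6·4 − 8)4^{r−1} = -4·2^{r−1} − 32·4^{r−1} = -2^{r+1} − 2·4^{r+1}.
This completes the inductive step, so P_k = -2^k − 2·4^k for all k ≥ 0.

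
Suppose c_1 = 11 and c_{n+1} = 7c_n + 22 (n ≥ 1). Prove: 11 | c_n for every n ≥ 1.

Base case: c_1 = 11 = 11·1, so 11 | c_1.
Assume 11 | c_j, so c_j = 11t for some integer t.
Then c_{j+1} = 7c_j + 22 = 7·(11t) + 22 = 11(7t + 2), so 11 | c_{j+1}.
This completes the inductive step, so 11 | c_n for all n ≥ 1.

11 | c_n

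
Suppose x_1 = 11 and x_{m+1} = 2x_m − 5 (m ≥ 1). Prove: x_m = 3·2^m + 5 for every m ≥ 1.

Base case: x_1 = 11, and 3·2^1 + 5 = 6 + 5 = 11.
Assume x_j = 3·2^j + 5 for some j ≥ 1.
Then x_{j+1} = 2x_j − 5 = 2·(3·2^j + 5) − 5 = 6·2^j + 10 − 5 = 3·2^{j+1} + 5.
This completes the inductive step, so x_m = 3·2^m + 5 for all m ≥ 1.

x_m = 3·2^m + 5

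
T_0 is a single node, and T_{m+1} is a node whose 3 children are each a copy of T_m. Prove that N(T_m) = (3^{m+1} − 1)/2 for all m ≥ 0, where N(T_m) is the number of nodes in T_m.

Base case: N(T_0) = 1, and (3^{0+1} − 1)/2 = 1.
Assume N(T_j) = (3^{j+1} − 1)/2.
Then N(T_{j+1}) = 1 + 3N(T_j) = 1 + 3·(3^{j+1} − 1)/2 = 1 + (3^{j+2} − 3)/2 = (2 + 3^{j+2} − 3)/2 = (3^{j+2} − 1)/2.
So the formula holds for j+1, and by induction N(T_m) = (3^{m+1} − 1)/2 for all m ≥ 0.

N(T_m) = (3^{m+1} − 1)/2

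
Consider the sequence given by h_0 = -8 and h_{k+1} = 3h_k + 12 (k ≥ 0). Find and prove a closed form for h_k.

Claim: h_k = -2·3^k − 6.

Base case: h_0 = -8, and -2·3^0 − 6 = -2 − 6 = -8.
Assume h_r = -2·3^r − 6 for some r ≥ 0.
Then h_{r+1} = 3h_r + 12 = 3·(-2·3^r − 6) + 12 = -6·3^r − 18 + 12 = -2·3^{r+1} − 6.
By induction, h_k = -2·3^k − 6 for all k ≥ 0.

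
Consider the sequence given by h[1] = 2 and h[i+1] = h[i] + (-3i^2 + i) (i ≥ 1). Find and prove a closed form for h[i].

Claim: h[i] = -i^3 + 2i^2 − i + 2.

Base case: h[1] = 2, and -1^3 + 2·1^2 − 1 + 2 = 2.
Assume h[k] = -k^3 + 2k^2 − k + 2.
Then h[k+1] = h[k] + (-3k^2 + k) = (-k^3 + 2k^2 − k + 2) + (-3k^2 + k) = -k^3 − k^2 + 2,
and -(k+1)^3 + 2·(k+1)^2 − (k+1) + 2 = -k^3 − k^2 + 2.
Hence h[i] = -i^3 + 2i^2 − i + 2 for every i ≥ 1, by induction.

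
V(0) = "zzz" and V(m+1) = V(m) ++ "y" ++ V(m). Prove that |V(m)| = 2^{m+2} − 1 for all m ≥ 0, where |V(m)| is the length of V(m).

Base case: |V(0)| = 3, and 2^{0+2} − 1 = 3.
Assume |V(k)| = 2^{k+2} − 1.
Then |V(k+1)| = |V(k)| + 1 + |V(k)| = 2|V(k)| + 1 = 2(2^{k+2} − 1) + 1 = 2^{k+3} − 2 + 1 = 2^{k+3} − 1.
By induction, |V(m)| = 2^{m+2} − 1 for all m ≥ 0.

|V(m)| = 2^{m+2} − 1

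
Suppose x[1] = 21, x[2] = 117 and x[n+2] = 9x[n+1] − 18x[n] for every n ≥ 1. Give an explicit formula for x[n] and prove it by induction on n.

Claim: x[n] = 3·6^n + 3^n.

Base cases: x[1] = 21 and 3·6^1 + 3^1 = 21; x[2] = 117 and 3·6^2 + 3^2 = 117.
Assume x[i] = 3·6^i + 3^i for all 1 ≤ i ≤ j, where j ≥ 2.
Then x[j+1] = 9x[j] − 18x[j−1] = 9·(3·6^j + 3^j) − 18·(3·6^{j−1} + 3^{j−1}) = 3·(9·6 − 18)6^{j−1} + (9·3 − 18)3^{j−1} = 108·6^{j−1} + 9·3^{j−1} = 3·6^{j+1} + 3^{j+1}.
Hence x[n] = 3·6^n + 3^n for every n ≥ 1, by strong induction.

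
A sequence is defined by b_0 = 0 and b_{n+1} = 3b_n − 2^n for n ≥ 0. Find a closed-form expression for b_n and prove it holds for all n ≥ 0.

Claim: b_n = -3^n + 2^n.

Base case: b_0 = 0, and -3^0 + 2^0 = -1 + 1 = 0.
Assume b_j = -3^j + 2^j for some j ≥ 0.
Then b_{j+1} = 3b_j − 2^j = 3·(-3^j + 2^j) − 2^j = -3^{j+1} + 3·2^j − 2^j = -3^{j+1} + 2·2^j = -3^{j+1} + 2^{j+1}.
So the formula holds for j+1, and by induction b_n = -3^n + 2^n for all n ≥ 0.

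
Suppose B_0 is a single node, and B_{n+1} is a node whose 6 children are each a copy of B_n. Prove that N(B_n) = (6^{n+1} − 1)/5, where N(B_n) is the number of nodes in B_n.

Base case: N(B_0) = 1, and (6^{0+1} − 1)/5 = 1.
Assume N(B_m) = (6^{m+1} − 1)/5.
Then N(B_{m+1}) = 1 + 6N(B_m) = 1 + 6·(6^{m+1} − 1)/5 = 1 + (6^{m+2} − 6)/5 = (5 + 6^{m+2} − 6)/5 = (6^{m+2} − 1)/5.
By induction, N(B_n) = (6^{n+1} − 1)/5 for all n ≥ 0.

N(B_n) = (6^{n+1} − 1)/5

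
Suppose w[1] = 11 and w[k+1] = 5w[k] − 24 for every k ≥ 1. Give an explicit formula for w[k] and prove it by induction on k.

Claim: w[k] = 5^k + 6.

Base case: w[1] = 11, and 5^1 + 6 = 5 + 6 = 11.
Assume w[m] = 5^m + 6 for some m ≥ 1.
Then w[m+1] = 5w[m] − 24 = 5·(5^m + 6) − 24 = 5^{m+1} + 30 − 24 = 5^{m+1} + 6.
This completes the inductive step, so w[k] = 5^k + 6 for all k ≥ 1.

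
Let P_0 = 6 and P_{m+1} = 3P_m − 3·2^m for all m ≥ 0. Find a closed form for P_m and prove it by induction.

Claim: P_m = 3·3^m + 3·2^m.

Base case: P_0 = 6, and 3·3^0 + 3·2^0 = 3 + 3 = 6.
Assume P_j = 3·3^j + 3·2^j for some j ≥ 0.
Then P_{j+1} = 3P_j − 3·2^j = 3·(3·3^j + 3·2^j) − 3·2^j = 3·3^{j+1} + 9·2^j − 3·2^j = 3·3^{j+1} + 6·2^j = 3·3^{j+1} + 3·2^{j+1}.
This completes the inductive step, so P_m = 3·3^m + 3·2^m for all m ≥ 0.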